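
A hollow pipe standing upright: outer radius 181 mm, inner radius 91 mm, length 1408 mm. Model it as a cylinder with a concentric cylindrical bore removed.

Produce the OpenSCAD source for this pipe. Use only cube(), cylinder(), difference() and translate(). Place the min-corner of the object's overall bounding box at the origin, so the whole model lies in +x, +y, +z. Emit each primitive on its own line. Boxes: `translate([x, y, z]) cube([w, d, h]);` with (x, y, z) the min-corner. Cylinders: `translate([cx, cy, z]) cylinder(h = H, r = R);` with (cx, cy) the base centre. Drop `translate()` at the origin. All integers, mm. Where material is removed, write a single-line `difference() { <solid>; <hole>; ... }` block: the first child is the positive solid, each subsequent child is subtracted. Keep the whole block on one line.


difference() { translate([181, 181, 0]) cylinder(h = 1408, r = 181); translate([181, 181, 0]) cylinder(h = 1408, r = 91); }


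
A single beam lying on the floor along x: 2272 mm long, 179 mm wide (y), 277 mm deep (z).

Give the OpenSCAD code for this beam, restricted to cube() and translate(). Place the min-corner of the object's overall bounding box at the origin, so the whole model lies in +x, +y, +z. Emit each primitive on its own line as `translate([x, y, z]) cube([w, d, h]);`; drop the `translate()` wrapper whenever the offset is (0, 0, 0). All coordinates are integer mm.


cube([2272, 179, 277]);


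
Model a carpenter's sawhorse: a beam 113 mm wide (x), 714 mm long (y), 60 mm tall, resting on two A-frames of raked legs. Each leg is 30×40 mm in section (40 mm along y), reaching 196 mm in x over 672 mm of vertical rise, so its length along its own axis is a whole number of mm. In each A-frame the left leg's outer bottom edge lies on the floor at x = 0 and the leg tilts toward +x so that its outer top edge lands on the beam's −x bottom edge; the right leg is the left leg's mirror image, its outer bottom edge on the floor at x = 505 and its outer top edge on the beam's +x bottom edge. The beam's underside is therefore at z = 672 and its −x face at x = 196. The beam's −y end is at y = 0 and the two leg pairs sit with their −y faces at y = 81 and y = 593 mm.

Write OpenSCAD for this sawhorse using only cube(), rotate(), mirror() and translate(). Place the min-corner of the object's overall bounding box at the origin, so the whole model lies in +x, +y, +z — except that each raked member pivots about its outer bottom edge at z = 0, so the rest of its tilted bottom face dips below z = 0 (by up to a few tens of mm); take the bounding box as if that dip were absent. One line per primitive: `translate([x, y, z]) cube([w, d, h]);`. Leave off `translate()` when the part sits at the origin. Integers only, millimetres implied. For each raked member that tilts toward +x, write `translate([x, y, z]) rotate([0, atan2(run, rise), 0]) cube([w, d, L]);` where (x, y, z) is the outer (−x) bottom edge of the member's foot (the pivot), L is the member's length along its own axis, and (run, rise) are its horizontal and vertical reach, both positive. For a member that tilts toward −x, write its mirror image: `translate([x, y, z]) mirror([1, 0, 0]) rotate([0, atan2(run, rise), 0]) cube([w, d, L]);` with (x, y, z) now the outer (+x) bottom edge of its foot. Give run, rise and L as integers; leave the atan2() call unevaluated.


translate([196, 0, 672]) cube([113, 714, 60]);
translate([0, 81, 0]) rotate([0, atan2(196, 672), 0]) cube([30, 40, 700]);
translate([505, 81, 0]) mirror([1, 0, 0]) rotate([0, atan2(196, 672), 0]) cube([30, 40, 700]);
translate([0, 593, 0]) rotate([0, atan2(196, 672), 0]) cube([30, 40, 700]);
translate([505, 593, 0]) mirror([1, 0, 0]) rotate([0, atan2(196, 672), 0]) cube([30, 40, 700]);


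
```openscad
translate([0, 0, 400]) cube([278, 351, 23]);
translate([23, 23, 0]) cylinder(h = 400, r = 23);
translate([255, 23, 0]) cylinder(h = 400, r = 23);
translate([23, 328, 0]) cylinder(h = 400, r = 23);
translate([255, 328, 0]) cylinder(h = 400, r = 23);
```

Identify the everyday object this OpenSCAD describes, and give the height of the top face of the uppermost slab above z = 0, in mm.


A stool. The seat height is 423 mm.

A 278×351×23 slab at z = 400 on four corner cylinders — a stool. The seat top is 400 + 23 = 423 mm.


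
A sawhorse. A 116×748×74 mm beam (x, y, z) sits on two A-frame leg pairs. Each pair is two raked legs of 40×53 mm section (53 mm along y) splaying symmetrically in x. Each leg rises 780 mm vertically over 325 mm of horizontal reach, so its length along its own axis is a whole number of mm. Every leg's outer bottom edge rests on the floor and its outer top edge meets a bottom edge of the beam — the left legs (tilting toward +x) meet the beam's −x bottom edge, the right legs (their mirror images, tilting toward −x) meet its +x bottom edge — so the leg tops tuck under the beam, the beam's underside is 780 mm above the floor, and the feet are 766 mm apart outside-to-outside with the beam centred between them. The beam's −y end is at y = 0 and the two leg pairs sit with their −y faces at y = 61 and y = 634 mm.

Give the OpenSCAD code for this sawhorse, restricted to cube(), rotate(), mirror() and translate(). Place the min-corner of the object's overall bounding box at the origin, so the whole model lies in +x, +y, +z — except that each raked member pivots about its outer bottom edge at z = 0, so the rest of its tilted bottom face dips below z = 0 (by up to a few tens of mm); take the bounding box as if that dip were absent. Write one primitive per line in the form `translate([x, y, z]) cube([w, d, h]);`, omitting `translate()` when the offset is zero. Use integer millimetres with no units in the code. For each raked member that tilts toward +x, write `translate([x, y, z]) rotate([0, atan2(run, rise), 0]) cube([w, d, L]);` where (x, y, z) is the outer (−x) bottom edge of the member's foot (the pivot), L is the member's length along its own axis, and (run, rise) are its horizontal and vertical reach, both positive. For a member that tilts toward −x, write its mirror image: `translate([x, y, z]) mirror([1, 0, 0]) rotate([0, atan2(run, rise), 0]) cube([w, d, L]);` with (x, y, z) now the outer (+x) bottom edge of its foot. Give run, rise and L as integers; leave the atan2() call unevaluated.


translate([325, 0, 780]) cube([116, 748, 74]);
translate([0, 61, 0]) rotate([0, atan2(325, 780), 0]) cube([40, 53, 845]);
translate([766, 61, 0]) mirror([1, 0, 0]) rotate([0, atan2(325, 780), 0]) cube([40, 53, 845]);
translate([0, 634, 0]) rotate([0, atan2(325, 780), 0]) cube([40, 53, 845]);
translate([766, 634, 0]) mirror([1, 0, 0]) rotate([0, atan2(325, 780), 0]) cube([40, 53, 845]);


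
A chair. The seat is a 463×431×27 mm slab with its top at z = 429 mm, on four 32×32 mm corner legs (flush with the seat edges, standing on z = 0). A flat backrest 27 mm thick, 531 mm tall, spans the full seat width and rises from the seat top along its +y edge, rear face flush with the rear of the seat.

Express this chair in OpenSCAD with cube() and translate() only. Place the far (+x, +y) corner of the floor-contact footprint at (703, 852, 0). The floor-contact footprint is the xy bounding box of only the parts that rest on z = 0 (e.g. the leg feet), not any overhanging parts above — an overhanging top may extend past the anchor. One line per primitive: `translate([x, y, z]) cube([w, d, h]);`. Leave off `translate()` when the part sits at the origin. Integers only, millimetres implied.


translate([240, 421, 402]) cube([463, 431, 27]);
translate([240, 421, 0]) cube([32, 32, 402]);
translate([671, 421, 0]) cube([32, 32, 402]);
translate([240, 820, 0]) cube([32, 32, 402]);
translate([671, 820, 0]) cube([32, 32, 402]);
translate([240, 825, 429]) cube([463, 27, 531]);


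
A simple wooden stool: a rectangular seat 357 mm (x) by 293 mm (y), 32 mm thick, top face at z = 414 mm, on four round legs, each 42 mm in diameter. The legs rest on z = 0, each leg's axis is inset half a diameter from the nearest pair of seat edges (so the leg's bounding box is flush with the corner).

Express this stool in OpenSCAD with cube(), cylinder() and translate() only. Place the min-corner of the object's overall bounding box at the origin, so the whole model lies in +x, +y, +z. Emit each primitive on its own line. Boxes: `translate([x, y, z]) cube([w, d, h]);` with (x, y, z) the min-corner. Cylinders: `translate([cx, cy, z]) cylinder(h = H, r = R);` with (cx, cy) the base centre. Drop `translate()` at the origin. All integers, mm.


translate([0, 0, 382]) cube([357, 293, 32]);
translate([21, 21, 0]) cylinder(h = 382, r = 21);
translate([336, 21, 0]) cylinder(h = 382, r = 21);
translate([21, 272, 0]) cylinder(h = 382, r = 21);
translate([336, 272, 0]) cylinder(h = 382, r = 21);


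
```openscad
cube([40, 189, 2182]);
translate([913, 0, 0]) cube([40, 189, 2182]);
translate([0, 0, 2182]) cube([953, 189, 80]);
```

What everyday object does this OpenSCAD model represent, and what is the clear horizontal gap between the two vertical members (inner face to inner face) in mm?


A door frame. The clear opening width is 873 mm.

Two 2182 mm tall posts with a header on top — a door frame. The left jamb is 40 mm wide at x = 0; the right jamb starts at x = 913. The clear opening is 913 − 40 = 873 mm.


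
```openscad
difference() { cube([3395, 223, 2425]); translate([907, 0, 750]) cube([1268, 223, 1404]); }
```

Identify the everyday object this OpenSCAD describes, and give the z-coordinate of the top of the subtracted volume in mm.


A wall with a window opening. The window head height is 2154 mm.

A wall with a rectangular opening subtracted — a window. Sill at z = 750, opening 1404 mm tall, so the head is at 750 + 1404 = 2154 mm.


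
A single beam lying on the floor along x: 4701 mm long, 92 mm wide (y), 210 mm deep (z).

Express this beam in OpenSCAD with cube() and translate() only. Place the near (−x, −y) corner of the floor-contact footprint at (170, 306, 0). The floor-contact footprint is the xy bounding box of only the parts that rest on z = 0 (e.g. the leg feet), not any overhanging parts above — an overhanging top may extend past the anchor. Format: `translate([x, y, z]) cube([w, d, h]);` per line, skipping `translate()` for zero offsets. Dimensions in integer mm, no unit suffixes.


translate([170, 306, 0]) cube([4701, 92, 210]);


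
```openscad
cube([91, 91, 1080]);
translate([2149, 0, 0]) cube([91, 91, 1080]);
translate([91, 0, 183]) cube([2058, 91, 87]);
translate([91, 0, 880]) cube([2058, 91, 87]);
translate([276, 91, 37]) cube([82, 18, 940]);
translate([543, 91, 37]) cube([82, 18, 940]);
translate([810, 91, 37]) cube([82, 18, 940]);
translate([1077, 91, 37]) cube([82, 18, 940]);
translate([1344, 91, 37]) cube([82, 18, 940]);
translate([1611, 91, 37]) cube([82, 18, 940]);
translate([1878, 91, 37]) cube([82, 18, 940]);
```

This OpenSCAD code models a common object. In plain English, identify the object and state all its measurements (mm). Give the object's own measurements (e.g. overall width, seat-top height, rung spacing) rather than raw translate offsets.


A fence section. Two 91×91 mm posts, 1080 mm tall, stand on the floor with a clear span of 2058 mm between their inner faces. Two horizontal rails of 91×87 mm section span the gap between the posts with their undersides at z = 183 mm and z = 880 mm, flush with the posts' −y face. 7 pickets, each 82 mm wide, 18 mm thick and 940 mm tall, are fixed to the +y face of the rails with their bottoms at z = 37 mm, spaced across the span with a 185 mm gap after the −x post and between neighbouring pickets, with 189 mm left before the +x post.


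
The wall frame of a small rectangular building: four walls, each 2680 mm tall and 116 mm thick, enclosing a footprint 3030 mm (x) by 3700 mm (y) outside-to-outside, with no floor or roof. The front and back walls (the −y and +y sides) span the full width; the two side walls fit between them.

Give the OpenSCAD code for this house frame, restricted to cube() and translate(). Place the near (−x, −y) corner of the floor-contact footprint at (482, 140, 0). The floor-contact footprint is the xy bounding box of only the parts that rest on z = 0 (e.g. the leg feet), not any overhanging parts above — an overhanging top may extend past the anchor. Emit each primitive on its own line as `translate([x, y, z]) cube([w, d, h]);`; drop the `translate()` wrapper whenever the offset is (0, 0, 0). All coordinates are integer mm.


translate([482, 140, 0]) cube([3030, 116, 2680]);
translate([482, 3724, 0]) cube([3030, 116, 2680]);
translate([482, 256, 0]) cube([116, 3468, 2680]);
translate([3396, 256, 0]) cube([116, 3468, 2680]);


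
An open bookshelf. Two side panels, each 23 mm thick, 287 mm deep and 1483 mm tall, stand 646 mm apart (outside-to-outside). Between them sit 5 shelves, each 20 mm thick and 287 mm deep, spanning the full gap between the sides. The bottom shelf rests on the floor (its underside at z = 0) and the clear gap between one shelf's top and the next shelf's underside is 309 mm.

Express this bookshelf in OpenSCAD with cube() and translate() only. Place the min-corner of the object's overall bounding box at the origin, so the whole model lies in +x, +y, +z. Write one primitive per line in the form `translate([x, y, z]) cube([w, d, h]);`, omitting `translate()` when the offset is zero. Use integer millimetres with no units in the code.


cube([23, 287, 1483]);
translate([623, 0, 0]) cube([23, 287, 1483]);
translate([23, 0, 0]) cube([600, 287, 20]);
translate([23, 0, 329]) cube([600, 287, 20]);
translate([23, 0, 658]) cube([600, 287, 20]);
translate([23, 0, 987]) cube([600, 287, 20]);
translate([23, 0, 1316]) cube([600, 287, 20]);


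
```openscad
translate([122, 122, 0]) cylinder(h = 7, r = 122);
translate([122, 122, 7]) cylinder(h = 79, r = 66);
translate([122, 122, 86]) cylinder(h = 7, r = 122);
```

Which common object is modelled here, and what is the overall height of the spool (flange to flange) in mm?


A spool. The overall height is 93 mm.

Three coaxial cylinders, large–small–large — a spool. Two 7 mm flanges and a 79 mm core give 7 + 79 + 7 = 93 mm.


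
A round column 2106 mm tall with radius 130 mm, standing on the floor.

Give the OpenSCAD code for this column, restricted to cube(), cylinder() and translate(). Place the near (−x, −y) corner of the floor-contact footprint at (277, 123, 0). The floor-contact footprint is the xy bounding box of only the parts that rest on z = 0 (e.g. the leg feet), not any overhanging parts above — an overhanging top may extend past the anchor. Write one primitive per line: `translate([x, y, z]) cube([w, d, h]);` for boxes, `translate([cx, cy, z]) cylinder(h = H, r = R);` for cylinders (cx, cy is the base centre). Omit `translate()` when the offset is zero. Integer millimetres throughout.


translate([407, 253, 0]) cylinder(h = 2106, r = 130);


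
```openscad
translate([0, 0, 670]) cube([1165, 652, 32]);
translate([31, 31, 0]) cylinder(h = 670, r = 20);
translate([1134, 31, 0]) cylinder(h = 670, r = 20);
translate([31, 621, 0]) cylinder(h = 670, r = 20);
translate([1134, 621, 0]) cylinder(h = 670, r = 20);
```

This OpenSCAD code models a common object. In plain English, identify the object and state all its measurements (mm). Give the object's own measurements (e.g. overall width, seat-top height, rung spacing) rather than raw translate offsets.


A table: top 1165 mm (x) × 652 mm (y), 32 mm thick, upper face at z = 702 mm, on four round legs of 40 mm diameter, each leg's bounding box inset 11 mm from the nearest pair of top edges from z = 0 to the bottom of the top.


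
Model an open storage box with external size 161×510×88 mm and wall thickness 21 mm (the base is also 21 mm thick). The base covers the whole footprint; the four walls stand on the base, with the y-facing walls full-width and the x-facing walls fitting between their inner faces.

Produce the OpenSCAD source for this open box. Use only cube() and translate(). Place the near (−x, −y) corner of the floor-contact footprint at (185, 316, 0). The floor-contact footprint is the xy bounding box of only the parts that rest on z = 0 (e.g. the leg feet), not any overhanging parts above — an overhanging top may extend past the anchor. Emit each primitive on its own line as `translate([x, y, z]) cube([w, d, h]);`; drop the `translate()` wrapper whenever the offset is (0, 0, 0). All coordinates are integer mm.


translate([185, 316, 0]) cube([161, 510, 21]);
translate([185, 316, 21]) cube([161, 21, 67]);
translate([185, 805, 21]) cube([161, 21, 67]);
translate([185, 337, 21]) cube([21, 468, 67]);
translate([325, 337, 21]) cube([21, 468, 67]);


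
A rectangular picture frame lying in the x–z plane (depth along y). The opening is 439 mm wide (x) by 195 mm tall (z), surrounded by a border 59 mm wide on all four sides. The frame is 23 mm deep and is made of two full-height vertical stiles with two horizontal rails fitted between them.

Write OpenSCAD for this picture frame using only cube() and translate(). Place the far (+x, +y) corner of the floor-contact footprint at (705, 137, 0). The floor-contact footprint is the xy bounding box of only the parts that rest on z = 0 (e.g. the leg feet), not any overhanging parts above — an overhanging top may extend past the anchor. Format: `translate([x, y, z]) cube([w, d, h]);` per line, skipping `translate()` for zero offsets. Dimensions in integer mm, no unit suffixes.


translate([148, 114, 0]) cube([59, 23, 313]);
translate([646, 114, 0]) cube([59, 23, 313]);
translate([207, 114, 0]) cube([439, 23, 59]);
translate([207, 114, 254]) cube([439, 23, 59]);


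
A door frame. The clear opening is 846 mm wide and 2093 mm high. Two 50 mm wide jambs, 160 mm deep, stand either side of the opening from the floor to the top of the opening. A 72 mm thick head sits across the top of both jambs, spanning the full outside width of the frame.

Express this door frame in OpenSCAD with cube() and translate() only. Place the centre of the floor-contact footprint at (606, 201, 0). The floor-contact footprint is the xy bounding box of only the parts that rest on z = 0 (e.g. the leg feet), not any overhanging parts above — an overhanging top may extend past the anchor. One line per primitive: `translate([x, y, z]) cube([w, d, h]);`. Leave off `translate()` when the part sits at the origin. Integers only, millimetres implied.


translate([133, 121, 0]) cube([50, 160, 2093]);
translate([1029, 121, 0]) cube([50, 160, 2093]);
translate([133, 121, 2093]) cube([946, 160, 72]);


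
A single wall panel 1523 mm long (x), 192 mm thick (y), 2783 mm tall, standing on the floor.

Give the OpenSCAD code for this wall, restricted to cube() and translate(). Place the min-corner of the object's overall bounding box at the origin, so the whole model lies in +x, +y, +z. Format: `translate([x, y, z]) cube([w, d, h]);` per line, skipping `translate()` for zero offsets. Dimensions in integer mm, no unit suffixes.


cube([1523, 192, 2783]);


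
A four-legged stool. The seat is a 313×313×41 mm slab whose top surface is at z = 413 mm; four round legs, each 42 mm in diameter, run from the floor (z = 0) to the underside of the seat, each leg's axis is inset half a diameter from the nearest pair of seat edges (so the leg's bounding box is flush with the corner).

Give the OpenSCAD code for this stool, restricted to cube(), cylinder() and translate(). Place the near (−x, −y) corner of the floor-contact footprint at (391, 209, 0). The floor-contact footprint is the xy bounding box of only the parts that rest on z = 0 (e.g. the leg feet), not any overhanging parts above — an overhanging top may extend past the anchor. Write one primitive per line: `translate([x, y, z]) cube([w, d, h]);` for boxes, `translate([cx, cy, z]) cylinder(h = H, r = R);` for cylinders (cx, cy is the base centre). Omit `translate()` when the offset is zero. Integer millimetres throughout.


translate([391, 209, 372]) cube([313, 313, 41]);
translate([412, 230, 0]) cylinder(h = 372, r = 21);
translate([683, 230, 0]) cylinder(h = 372, r = 21);
translate([412, 501, 0]) cylinder(h = 372, r = 21);
translate([683, 501, 0]) cylinder(h = 372, r = 21);


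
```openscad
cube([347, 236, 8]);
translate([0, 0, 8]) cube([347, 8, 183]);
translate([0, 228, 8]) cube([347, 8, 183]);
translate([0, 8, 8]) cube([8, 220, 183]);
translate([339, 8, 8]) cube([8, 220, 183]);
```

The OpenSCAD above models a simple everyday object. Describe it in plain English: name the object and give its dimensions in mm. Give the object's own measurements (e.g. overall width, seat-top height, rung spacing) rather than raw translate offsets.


An open-topped rectangular box: outside dimensions 347×236×191 mm, with a uniform wall and base thickness of 8 mm. The base is a full 347×236 slab on the floor; four walls sit on top of the base. The front and back walls (the −y and +y sides) span the full width; the two side walls fit between them.


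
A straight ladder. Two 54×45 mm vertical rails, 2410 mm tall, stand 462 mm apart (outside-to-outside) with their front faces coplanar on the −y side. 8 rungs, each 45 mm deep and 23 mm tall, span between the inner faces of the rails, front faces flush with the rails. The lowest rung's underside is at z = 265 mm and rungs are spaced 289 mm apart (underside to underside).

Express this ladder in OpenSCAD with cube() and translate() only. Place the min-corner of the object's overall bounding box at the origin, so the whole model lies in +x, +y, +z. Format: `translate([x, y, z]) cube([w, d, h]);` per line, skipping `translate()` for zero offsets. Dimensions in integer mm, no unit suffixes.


cube([54, 45, 2410]);
translate([408, 0, 0]) cube([54, 45, 2410]);
translate([54, 0, 265]) cube([354, 45, 23]);
translate([54, 0, 554]) cube([354, 45, 23]);
translate([54, 0, 843]) cube([354, 45, 23]);
translate([54, 0, 1132]) cube([354, 45, 23]);
translate([54, 0, 1421]) cube([354, 45, 23]);
translate([54, 0, 1710]) cube([354, 45, 23]);
translate([54, 0, 1999]) cube([354, 45, 23]);
translate([54, 0, 2288]) cube([354, 45, 23]);


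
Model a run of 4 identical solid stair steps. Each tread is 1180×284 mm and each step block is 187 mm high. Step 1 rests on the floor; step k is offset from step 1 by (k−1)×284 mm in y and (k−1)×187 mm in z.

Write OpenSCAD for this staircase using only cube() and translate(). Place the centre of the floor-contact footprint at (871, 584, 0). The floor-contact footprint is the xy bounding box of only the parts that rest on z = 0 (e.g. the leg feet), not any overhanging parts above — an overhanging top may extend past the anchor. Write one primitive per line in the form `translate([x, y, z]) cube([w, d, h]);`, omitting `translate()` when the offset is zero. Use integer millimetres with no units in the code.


translate([281, 442, 0]) cube([1180, 284, 187]);
translate([281, 726, 187]) cube([1180, 284, 187]);
translate([281, 1010, 374]) cube([1180, 284, 187]);
translate([281, 1294, 561]) cube([1180, 284, 187]);


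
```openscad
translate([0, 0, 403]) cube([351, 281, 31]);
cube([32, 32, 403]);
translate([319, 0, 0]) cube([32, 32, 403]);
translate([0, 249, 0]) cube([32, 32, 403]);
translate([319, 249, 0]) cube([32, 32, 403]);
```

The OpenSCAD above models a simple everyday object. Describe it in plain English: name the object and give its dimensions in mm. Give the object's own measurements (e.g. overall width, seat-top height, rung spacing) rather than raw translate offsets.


A four-legged stool. The seat is a 351×281×31 mm slab whose top surface is at z = 434 mm; four square legs, each 32×32 mm in cross-section, run from the floor (z = 0) to the underside of the seat, each flush with a corner of the seat.


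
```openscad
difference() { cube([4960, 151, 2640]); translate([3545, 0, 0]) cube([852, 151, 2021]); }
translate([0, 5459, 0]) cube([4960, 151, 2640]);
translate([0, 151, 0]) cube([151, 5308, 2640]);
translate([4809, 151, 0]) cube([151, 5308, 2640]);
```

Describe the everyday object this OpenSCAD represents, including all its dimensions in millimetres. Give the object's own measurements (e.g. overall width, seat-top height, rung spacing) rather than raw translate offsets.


A single room: four walls, each 2640 mm tall and 151 mm thick, enclosing an outside footprint 4960×5610 mm (x × y), no floor or roof. The front and back walls (−y and +y sides) run the full x-width; the side walls fit between their inner faces. A door opening 852 mm wide and 2021 mm tall is cut through the front wall from the floor up, its −x edge 3545 mm from the wall's −x end.


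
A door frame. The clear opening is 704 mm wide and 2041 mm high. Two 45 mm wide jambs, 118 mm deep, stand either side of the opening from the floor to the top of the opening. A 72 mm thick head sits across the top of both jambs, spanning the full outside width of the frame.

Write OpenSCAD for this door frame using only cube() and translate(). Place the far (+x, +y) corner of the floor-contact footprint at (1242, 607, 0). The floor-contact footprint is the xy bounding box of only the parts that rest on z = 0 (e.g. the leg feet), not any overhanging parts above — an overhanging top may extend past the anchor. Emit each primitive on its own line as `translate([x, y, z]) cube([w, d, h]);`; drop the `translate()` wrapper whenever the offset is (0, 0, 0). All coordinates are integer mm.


translate([448, 489, 0]) cube([45, 118, 2041]);
translate([1197, 489, 0]) cube([45, 118, 2041]);
translate([448, 489, 2041]) cube([794, 118, 72]);


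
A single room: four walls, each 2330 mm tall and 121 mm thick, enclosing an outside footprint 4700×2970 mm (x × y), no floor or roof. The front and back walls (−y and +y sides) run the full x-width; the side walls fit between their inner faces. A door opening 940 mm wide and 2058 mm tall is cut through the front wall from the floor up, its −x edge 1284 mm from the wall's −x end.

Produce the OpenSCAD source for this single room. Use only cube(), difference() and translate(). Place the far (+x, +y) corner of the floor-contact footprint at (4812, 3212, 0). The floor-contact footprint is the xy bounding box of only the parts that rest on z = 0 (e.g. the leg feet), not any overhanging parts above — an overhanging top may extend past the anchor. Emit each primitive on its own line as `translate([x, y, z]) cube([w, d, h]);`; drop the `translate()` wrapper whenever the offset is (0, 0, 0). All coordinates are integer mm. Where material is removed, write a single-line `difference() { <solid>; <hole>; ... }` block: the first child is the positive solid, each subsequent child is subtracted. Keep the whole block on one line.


difference() { translate([112, 242, 0]) cube([4700, 121, 2330]); translate([1396, 242, 0]) cube([940, 121, 2058]); }
translate([112, 3091, 0]) cube([4700, 121, 2330]);
translate([112, 363, 0]) cube([121, 2728, 2330]);
translate([4691, 363, 0]) cube([121, 2728, 2330]);


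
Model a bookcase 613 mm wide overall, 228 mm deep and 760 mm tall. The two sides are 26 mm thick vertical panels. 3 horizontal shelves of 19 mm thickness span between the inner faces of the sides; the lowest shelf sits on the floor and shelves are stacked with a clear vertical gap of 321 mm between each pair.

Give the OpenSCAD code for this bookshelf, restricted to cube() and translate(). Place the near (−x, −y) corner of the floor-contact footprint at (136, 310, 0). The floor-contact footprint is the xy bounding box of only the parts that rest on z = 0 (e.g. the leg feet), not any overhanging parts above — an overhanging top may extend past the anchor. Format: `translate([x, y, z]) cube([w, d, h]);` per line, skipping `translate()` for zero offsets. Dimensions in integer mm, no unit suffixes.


translate([136, 310, 0]) cube([26, 228, 760]);
translate([723, 310, 0]) cube([26, 228, 760]);
translate([162, 310, 0]) cube([561, 228, 19]);
translate([162, 310, 340]) cube([561, 228, 19]);
translate([162, 310, 680]) cube([561, 228, 19]);


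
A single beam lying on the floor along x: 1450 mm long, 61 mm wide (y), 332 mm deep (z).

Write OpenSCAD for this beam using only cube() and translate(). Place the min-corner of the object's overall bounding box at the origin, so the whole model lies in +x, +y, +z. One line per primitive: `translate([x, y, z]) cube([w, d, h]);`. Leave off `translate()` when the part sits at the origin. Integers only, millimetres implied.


cube([1450, 61, 332]);


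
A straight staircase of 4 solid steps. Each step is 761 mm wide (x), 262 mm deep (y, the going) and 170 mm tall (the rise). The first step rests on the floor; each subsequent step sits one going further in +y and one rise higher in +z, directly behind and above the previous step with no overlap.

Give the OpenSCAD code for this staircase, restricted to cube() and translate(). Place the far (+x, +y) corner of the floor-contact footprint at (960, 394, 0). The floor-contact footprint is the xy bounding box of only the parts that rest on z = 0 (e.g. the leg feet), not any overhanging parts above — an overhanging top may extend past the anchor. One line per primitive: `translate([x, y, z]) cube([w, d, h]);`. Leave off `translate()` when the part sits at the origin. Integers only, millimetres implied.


translate([199, 132, 0]) cube([761, 262, 170]);
translate([199, 394, 170]) cube([761, 262, 170]);
translate([199, 656, 340]) cube([761, 262, 170]);
translate([199, 918, 510]) cube([761, 262, 170]);


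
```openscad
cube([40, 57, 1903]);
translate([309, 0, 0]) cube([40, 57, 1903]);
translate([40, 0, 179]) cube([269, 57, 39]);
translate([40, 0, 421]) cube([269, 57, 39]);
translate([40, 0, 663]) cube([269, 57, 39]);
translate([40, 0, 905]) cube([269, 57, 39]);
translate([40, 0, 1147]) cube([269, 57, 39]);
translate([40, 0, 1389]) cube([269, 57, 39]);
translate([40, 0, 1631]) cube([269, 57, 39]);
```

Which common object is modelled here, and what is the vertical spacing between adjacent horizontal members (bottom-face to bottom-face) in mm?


A ladder. The rung spacing is 242 mm.

Two tall 40×57 posts with 7 short bars between them — a ladder. Adjacent rungs sit at z = 179 and z = 421, so the spacing is 421 − 179 = 242 mm.


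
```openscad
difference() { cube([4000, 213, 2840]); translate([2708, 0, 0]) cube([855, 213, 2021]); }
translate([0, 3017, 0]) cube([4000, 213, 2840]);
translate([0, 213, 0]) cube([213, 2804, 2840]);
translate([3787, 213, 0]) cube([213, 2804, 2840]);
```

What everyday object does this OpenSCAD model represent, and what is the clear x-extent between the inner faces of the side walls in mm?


A single room. The interior width is 3574 mm.

Four walls enclosing a rectangle with a door in the front wall — a room. Outside width 4000 minus two 213 mm walls gives 3574 mm.


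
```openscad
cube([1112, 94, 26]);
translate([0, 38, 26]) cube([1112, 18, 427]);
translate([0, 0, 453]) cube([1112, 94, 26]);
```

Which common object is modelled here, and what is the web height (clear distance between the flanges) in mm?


An I-beam. The web height is 427 mm.

Two wide flanges with a thin centred web — an I-beam. Overall 479 mm minus two 26 mm flanges gives a web of 479 − 2·26 = 427 mm.


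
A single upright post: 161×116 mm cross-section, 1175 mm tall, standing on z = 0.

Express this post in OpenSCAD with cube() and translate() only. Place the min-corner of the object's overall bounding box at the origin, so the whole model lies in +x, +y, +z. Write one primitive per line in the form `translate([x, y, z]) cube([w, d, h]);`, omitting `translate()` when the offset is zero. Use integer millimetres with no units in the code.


cube([161, 116, 1175]);


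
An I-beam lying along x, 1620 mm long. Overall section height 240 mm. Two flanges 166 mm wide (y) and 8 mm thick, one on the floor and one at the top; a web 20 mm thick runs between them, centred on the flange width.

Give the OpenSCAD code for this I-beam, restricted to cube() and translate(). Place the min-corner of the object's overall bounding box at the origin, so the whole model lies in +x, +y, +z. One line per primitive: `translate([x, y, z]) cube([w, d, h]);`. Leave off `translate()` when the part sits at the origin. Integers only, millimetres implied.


cube([1620, 166, 8]);
translate([0, 73, 8]) cube([1620, 20, 224]);
translate([0, 0, 232]) cube([1620, 166, 8]);


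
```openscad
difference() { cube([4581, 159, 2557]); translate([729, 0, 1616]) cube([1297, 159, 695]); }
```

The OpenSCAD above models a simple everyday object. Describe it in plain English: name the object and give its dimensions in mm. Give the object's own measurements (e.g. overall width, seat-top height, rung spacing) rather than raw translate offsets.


A wall 4581 mm long (x), 159 mm thick (y), 2557 mm tall, with a rectangular window opening cut through it. The opening is 1297 mm wide and 695 mm tall; its sill is at z = 1616 mm and its near (−x) edge is 729 mm from the wall's −x end. The opening passes through the full wall thickness.


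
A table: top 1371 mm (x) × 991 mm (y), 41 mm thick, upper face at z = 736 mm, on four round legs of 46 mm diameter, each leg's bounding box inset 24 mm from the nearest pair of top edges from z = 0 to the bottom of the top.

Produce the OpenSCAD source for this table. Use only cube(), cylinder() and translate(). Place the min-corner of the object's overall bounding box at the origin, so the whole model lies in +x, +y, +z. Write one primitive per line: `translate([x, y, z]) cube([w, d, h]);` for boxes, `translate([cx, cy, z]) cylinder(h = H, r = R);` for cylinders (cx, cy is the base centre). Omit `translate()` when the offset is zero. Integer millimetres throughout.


// leg_h = 736 - 41 = 695
translate([0, 0, 695]) cube([1371, 991, 41]);
translate([47, 47, 0]) cylinder(h = 695, r = 23);
translate([1324, 47, 0]) cylinder(h = 695, r = 23);
translate([47, 944, 0]) cylinder(h = 695, r = 23);
translate([1324, 944, 0]) cylinder(h = 695, r = 23);


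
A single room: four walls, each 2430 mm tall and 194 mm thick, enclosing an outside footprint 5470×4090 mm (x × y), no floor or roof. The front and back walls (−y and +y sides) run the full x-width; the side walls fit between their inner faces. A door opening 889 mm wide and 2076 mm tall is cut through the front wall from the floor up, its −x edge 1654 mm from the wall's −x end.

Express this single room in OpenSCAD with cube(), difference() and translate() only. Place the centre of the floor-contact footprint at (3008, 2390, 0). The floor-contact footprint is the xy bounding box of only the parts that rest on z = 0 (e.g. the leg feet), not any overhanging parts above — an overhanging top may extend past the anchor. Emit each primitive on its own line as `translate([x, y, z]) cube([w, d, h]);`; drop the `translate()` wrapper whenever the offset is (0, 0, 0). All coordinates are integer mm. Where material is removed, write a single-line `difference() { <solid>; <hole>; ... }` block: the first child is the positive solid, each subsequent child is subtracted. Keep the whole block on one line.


difference() { translate([273, 345, 0]) cube([5470, 194, 2430]); translate([1927, 345, 0]) cube([889, 194, 2076]); }
translate([273, 4241, 0]) cube([5470, 194, 2430]);
translate([273, 539, 0]) cube([194, 3702, 2430]);
translate([5549, 539, 0]) cube([194, 3702, 2430]);


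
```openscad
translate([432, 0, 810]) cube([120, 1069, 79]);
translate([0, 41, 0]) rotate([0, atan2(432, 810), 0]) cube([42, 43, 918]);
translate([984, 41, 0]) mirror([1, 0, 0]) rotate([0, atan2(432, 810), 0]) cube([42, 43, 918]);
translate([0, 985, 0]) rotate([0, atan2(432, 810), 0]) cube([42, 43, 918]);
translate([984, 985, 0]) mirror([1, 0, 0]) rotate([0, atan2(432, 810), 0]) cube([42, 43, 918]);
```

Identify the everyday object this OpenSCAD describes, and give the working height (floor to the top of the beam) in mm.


A sawhorse. The overall height is 889 mm.

A beam across two mirrored pairs of raked legs — a sawhorse. The beam's underside is at z = 810 (matching the legs' vertical rise in atan2(432, 810)) and the beam is 79 mm tall, so its top is at 810 + 79 = 889 mm. The raked legs top out at the beam's underside, so that is the highest point.


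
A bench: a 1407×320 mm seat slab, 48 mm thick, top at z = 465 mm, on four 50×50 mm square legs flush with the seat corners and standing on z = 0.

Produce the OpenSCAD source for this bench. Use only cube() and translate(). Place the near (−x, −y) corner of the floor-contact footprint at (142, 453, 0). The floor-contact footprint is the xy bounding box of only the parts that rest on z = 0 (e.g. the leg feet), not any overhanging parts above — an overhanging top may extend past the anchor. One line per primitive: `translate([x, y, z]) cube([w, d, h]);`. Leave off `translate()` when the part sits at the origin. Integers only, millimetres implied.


translate([142, 453, 417]) cube([1407, 320, 48]);
translate([142, 453, 0]) cube([50, 50, 417]);
translate([142, 723, 0]) cube([50, 50, 417]);
translate([1499, 453, 0]) cube([50, 50, 417]);
translate([1499, 723, 0]) cube([50, 50, 417]);


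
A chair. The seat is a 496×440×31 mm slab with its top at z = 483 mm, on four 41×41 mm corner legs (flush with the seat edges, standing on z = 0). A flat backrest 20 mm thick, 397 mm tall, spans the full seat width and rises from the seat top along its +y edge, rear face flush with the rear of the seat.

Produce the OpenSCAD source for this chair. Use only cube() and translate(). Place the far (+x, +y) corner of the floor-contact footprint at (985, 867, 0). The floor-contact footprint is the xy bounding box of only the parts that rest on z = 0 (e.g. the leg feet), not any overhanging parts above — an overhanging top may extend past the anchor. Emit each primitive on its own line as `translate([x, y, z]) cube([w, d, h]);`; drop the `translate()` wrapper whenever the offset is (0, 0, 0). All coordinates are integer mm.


translate([489, 427, 452]) cube([496, 440, 31]);
translate([489, 427, 0]) cube([41, 41, 452]);
translate([944, 427, 0]) cube([41, 41, 452]);
translate([489, 826, 0]) cube([41, 41, 452]);
translate([944, 826, 0]) cube([41, 41, 452]);
translate([489, 847, 483]) cube([496, 20, 397]);


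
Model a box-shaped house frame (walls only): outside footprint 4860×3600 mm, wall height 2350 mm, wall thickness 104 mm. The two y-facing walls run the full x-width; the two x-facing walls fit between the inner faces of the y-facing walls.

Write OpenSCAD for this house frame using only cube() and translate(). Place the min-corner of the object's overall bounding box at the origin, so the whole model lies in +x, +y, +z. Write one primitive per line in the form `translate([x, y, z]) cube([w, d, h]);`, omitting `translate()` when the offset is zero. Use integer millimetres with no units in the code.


cube([4860, 104, 2350]);
translate([0, 3496, 0]) cube([4860, 104, 2350]);
translate([0, 104, 0]) cube([104, 3392, 2350]);
translate([4756, 104, 0]) cube([104, 3392, 2350]);


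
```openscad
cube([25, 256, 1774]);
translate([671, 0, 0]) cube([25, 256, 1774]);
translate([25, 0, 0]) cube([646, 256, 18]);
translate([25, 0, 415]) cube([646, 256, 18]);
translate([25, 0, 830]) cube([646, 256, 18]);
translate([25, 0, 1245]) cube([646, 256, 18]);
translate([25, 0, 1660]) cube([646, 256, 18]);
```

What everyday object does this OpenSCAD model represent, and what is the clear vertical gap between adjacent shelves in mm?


A bookshelf. The clear shelf gap is 397 mm.

Two tall side panels with 5 horizontal boards between them — a bookshelf. The first two shelf undersides are at z = 0 and z = 415; with shelf thickness 18, the clear gap is 415 − 0 − 18 = 397 mm.


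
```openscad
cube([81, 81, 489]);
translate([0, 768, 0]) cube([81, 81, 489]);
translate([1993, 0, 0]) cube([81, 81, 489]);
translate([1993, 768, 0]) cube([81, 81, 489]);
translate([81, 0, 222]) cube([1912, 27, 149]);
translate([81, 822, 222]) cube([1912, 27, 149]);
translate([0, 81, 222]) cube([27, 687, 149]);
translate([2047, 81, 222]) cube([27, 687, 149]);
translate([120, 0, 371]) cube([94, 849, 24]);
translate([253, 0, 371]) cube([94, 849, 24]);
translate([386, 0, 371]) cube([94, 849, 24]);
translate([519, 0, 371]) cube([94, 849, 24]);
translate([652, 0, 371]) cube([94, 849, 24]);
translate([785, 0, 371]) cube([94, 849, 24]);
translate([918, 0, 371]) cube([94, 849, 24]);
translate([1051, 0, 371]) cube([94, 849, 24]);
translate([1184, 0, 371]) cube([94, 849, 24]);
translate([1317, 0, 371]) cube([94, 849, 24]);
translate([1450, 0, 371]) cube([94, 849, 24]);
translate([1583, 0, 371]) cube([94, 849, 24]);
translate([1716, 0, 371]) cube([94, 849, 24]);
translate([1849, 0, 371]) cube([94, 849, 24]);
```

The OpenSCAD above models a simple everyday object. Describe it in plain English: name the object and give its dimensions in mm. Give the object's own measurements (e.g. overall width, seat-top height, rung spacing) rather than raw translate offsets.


A bed frame 2074 mm long (x) by 849 mm wide (y). Four 81×81 mm corner posts, 489 mm tall, at the corners of the footprint. Four rails of 27 mm thickness and 149 mm height run between adjacent posts with their undersides at z = 222 mm, their outer faces flush with the outside of the frame (the two x-running rails run between the posts' inner faces; the two y-running rails run between the posts' inner faces). 14 slats, each 94 mm wide (x) and 24 mm thick, lie across the top of the two x-running rails, running the full 849 mm width of the frame in y; along x they sit between the end posts with a 39 mm gap after the −x posts and between neighbouring slats, leaving 50 mm before the +x posts.
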